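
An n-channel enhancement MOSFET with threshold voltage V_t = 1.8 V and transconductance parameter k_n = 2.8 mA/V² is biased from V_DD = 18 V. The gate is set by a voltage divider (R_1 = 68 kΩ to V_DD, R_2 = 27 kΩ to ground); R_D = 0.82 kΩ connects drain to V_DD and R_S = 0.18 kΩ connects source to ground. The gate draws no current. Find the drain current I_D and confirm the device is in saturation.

I_D ≈ 6.5 mA

V_G = V_DD·R_2/(R_1+R_2) = 18×27/95 = 5.12 V.
Assume saturation: I_D = (k_n/2)(V_GS − V_t)² with V_GS = V_G − I_D·R_S = 5.12 − 0.18·I_D.
Substituting gives 0.0454·I_D² − 2.67·I_D + 15.4 = 0, with roots I_D = 6.47 or 52.4 mA.
The root I_D = 52.4 mA gives V_GS = -4.32 V ≤ V_t, so take I_D = 6.47 mA.
Then V_GS = 3.95 V and V_DS = V_DD − I_D(R_D+R_S) = 18 − 6.47×1 = 11.5 V.
Saturation requires V_DS ≥ V_GS − V_t = 2.15 V; 11.5 ≥ 2.15 ✓.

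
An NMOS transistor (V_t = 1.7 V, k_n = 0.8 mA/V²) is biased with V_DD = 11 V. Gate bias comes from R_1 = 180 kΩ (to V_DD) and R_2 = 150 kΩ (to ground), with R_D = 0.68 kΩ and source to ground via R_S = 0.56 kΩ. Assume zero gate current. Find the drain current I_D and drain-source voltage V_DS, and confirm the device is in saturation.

I_D ≈ 2 mA, V_DS ≈ 8.6 V

V_G = V_DD·R_2/(R_1+R_2) = 11×150/330 = 5 V.
Assume saturation: I_D = (k_n/2)(V_GS − V_t)² with V_GS = V_G − I_D·R_S = 5 − 0.56·I_D.
Substituting gives 0.125·I_D² − 2.48·I_D + 4.36 = 0, with roots I_D = 1.95 or 17.8 mA.
The root I_D = 17.8 mA gives V_GS = -4.97 V ≤ V_t, so take I_D = 1.95 mA.
Then V_GS = 3.91 V and V_DS = V_DD − I_D(R_D+R_S) = 11 − 1.95×1.24 = 8.58 V.
Saturation requires V_DS ≥ V_GS − V_t = 2.21 V; 8.58 ≥ 2.21 ✓.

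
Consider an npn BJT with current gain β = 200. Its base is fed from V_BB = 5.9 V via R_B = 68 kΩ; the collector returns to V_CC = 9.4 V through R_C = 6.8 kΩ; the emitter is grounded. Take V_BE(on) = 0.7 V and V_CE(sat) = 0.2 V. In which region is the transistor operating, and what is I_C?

Assume active: I_B = (5.9 − 0.7)/68 = 0.0765 mA, giving I_C = β·I_B = 15.3 mA.
But then V_CE = 9.4 − 15.3×6.8 = -94.6 V < V_CE(sat) = 0.2 V — impossible in the active region.
So the transistor is saturated. With V_CE = 0.2 V, I_C = (V_CC − 0.2)/R_C = 9.2/6.8 = 1.35 mA.
Check: β·I_B = 15.3 mA > I_C = 1.35 mA, confirming saturation.

saturation; I_C ≈ 1.4 mA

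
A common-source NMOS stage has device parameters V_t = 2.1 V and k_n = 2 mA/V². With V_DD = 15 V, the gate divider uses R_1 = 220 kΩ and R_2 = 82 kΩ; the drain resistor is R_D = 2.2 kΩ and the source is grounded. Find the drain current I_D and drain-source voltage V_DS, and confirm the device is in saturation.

I_D ≈ 3.9 mA, V_DS ≈ 6.4 V

V_G = V_DD·R_2/(R_1+R_2) = 15×82/302 = 4.07 V. With the source grounded, V_GS = V_G = 4.07 V.
Assume saturation: I_D = (k_n/2)(V_GS − V_t)² = (2/2)×(4.07 − 2.1)² = 1×1.97² = 3.89 mA.
V_DS = V_DD − I_D·R_D = 15 − 3.89×2.2 = 6.44 V.
Saturation requires V_DS ≥ V_GS − V_t = 1.97 V; 6.44 ≥ 1.97 ✓.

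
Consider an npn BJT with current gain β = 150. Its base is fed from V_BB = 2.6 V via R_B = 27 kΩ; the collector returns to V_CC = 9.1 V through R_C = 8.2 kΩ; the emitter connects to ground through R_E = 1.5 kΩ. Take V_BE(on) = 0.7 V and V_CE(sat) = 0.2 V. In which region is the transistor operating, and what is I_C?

saturation; I_C ≈ 0.91 mA

Assume active: I_B = (2.6 − 0.7)/(27 + 151×1.5) = 0.0075 mA, I_C = β·I_B = 1.12 mA.
Then V_CE = 9.1 − 1.12×8.2 − 1.13×1.5 = -1.82 V < 0.2 V — the active assumption fails.
Re-solve with V_CE = 0.2 V. KCL at the emitter: V_E/R_E = (V_BB−0.7−V_E)/R_B + (V_CC−0.2−V_E)/R_C, giving V_E = 1.4 V.
I_C = (V_CC − 0.2 − V_E)/R_C = (8.9 − 1.4)/8.2 = 0.915 mA.
Check: I_B = (1.9 − 1.4)/27 = 0.0185 mA, and β·I_B = 2.78 mA > I_C, confirming saturation.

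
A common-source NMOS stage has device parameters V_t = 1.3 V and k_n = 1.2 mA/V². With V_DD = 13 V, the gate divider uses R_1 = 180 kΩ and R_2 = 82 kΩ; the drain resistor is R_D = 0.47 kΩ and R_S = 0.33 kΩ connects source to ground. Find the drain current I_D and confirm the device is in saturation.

I_D ≈ 2.4 mA

V_G = V_DD·R_2/(R_1+R_2) = 13×82/262 = 4.07 V.
Assume saturation: I_D = (k_n/2)(V_GS − V_t)² with V_GS = V_G − I_D·R_S = 4.07 − 0.33·I_D.
Substituting gives 0.0653·I_D² − 2.1·I_D + 4.6 = 0, with roots I_D = 2.37 or 29.7 mA.
The root I_D = 29.7 mA gives V_GS = -5.74 V ≤ V_t, so take I_D = 2.37 mA.
Then V_GS = 3.29 V and V_DS = V_DD − I_D(R_D+R_S) = 13 − 2.37×0.8 = 11.1 V.
Saturation requires V_DS ≥ V_GS − V_t = 1.99 V; 11.1 ≥ 1.99 ✓.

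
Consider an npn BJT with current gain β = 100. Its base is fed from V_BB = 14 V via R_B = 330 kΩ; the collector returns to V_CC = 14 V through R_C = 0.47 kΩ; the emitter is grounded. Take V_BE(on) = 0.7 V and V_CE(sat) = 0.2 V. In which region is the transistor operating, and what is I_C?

Assume active. Base-emitter loop: I_B = (V_BB − V_BE)/R_B = (14 − 0.7)/330 = 0.0403 mA.
I_C = β·I_B = 100×0.0403 = 4.03 mA.
V_CE = V_CC − I_C·R_C = 14 − 4.03×0.47 = 12.1 V > V_CE(sat), so the active-region assumption holds.

active; I_C ≈ 4 mA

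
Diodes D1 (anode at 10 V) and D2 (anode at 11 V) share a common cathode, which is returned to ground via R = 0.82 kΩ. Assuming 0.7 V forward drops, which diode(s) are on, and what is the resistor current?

Assume both conduct. Then node N would need to be at both 10−0.7 = 9.3 V and 11−0.7 = 10.3 V, which is impossible.
Assume only D2 conducts: V_N = 11 − 0.7 = 10.3 V, so I_R = 10.3/0.82 = 12.6 mA.
Check D1: its anode-to-cathode voltage is 10 − 10.3 = -0.3 V < 0.7 V, so it is off. The assumption is consistent.

Only D2 conducts; I_R ≈ 13 mA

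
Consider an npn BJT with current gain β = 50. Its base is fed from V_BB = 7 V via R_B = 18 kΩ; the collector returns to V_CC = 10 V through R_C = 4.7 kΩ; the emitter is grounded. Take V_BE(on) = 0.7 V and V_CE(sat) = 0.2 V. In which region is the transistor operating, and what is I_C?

saturation; I_C ≈ 2.1 mA

Assume active: I_B = (7 − 0.7)/18 = 0.35 mA, giving I_C = β·I_B = 17.5 mA.
But then V_CE = 10 − 17.5×4.7 = -72.2 V < V_CE(sat) = 0.2 V — impossible in the active region.
So the transistor is saturated. With V_CE = 0.2 V, I_C = (V_CC − 0.2)/R_C = 9.8/4.7 = 2.09 mA.
Check: β·I_B = 17.5 mA > I_C = 2.09 mA, confirming saturation.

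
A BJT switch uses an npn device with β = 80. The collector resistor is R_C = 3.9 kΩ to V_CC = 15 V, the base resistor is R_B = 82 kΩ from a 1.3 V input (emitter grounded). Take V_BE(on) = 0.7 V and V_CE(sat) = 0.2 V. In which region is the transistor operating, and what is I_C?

Assume active. Base-emitter loop: I_B = (V_BB − V_BE)/R_B = (1.3 − 0.7)/82 = 0.00732 mA.
I_C = β·I_B = 80×0.00732 = 0.585 mA.
V_CE = V_CC − I_C·R_C = 15 − 0.585×3.9 = 12.7 V > V_CE(sat), so the active-region assumption holds.

active; I_C ≈ 0.59 mA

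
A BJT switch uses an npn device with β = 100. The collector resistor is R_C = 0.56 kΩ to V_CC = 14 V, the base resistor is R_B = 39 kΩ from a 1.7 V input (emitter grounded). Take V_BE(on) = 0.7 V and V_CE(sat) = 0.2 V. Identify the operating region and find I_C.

active; I_C ≈ 2.6 mA

Assume active. Base-emitter loop: I_B = (V_BB − V_BE)/R_B = (1.7 − 0.7)/39 = 0.0256 mA.
I_C = β·I_B = 100×0.0256 = 2.56 mA.
V_CE = V_CC − I_C·R_C = 14 − 2.56×0.56 = 12.6 V > V_CE(sat), so the active-region assumption holds.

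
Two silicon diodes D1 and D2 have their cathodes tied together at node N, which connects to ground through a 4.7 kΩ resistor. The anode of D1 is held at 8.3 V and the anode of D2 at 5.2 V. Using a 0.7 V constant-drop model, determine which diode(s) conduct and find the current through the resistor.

Only D1 conducts; I_R ≈ 1.6 mA

Assume both conduct. Then node N would need to be at both 8.3−0.7 = 7.6 V and 5.2−0.7 = 4.5 V, which is impossible.
Assume only D1 conducts: V_N = 8.3 − 0.7 = 7.6 V, so I_R = 7.6/4.7 = 1.62 mA.
Check D2: its anode-to-cathode voltage is 5.2 − 7.6 = -2.4 V < 0.7 V, so it is off. The assumption is consistent.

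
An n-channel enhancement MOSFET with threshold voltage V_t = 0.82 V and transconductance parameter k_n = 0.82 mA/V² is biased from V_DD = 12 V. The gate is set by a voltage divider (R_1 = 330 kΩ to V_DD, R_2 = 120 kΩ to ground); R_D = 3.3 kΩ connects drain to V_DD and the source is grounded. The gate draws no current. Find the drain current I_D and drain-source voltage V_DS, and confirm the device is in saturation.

V_G = V_DD·R_2/(R_1+R_2) = 12×120/450 = 3.2 V. With the source grounded, V_GS = V_G = 3.2 V.
Assume saturation: I_D = (k_n/2)(V_GS − V_t)² = (0.82/2)×(3.2 − 0.82)² = 0.41×2.38² = 2.32 mA.
V_DS = V_DD − I_D·R_D = 12 − 2.32×3.3 = 4.34 V.
Saturation requires V_DS ≥ V_GS − V_t = 2.38 V; 4.34 ≥ 2.38 ✓.

I_D ≈ 2.3 mA, V_DS ≈ 4.3 V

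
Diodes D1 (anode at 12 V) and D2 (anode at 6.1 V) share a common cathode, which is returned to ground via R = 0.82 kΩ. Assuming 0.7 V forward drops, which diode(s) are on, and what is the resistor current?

Only D1 conducts; I_R ≈ 14 mA

Assume both conduct. Then node N would need to be at both 12−0.7 = 11.3 V and 6.1−0.7 = 5.4 V, which is impossible.
Assume only D1 conducts: V_N = 12 − 0.7 = 11.3 V, so I_R = 11.3/0.82 = 13.8 mA.
Check D2: its anode-to-cathode voltage is 6.1 − 11.3 = -5.2 V < 0.7 V, so it is off. The assumption is consistent.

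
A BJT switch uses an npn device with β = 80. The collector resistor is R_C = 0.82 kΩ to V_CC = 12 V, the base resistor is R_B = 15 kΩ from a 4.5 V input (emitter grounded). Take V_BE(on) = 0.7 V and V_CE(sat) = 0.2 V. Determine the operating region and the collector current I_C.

saturation; I_C ≈ 14 mA

Assume active: I_B = (4.5 − 0.7)/15 = 0.253 mA, giving I_C = β·I_B = 20.3 mA.
But then V_CE = 12 − 20.3×0.82 = -4.62 V < V_CE(sat) = 0.2 V — impossible in the active region.
So the transistor is saturated. With V_CE = 0.2 V, I_C = (V_CC − 0.2)/R_C = 11.8/0.82 = 14.4 mA.
Check: β·I_B = 20.3 mA > I_C = 14.4 mA, confirming saturation.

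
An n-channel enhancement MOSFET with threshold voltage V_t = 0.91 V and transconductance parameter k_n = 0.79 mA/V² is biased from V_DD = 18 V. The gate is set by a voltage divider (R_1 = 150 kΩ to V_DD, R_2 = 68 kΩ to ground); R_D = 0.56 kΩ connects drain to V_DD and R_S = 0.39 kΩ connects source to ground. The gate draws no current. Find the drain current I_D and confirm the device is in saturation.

V_G = V_DD·R_2/(R_1+R_2) = 18×68/218 = 5.61 V.
Assume saturation: I_D = (k_n/2)(V_GS − V_t)² with V_GS = V_G − I_D·R_S = 5.61 − 0.39·I_D.
Substituting gives 0.0601·I_D² − 2.45·I_D + 8.74 = 0, with roots I_D = 3.95 or 36.8 mA.
The root I_D = 36.8 mA gives V_GS = -8.74 V ≤ V_t, so take I_D = 3.95 mA.
Then V_GS = 4.07 V and V_DS = V_DD − I_D(R_D+R_S) = 18 − 3.95×0.95 = 14.2 V.
Saturation requires V_DS ≥ V_GS − V_t = 3.16 V; 14.2 ≥ 3.16 ✓.

I_D ≈ 4 mA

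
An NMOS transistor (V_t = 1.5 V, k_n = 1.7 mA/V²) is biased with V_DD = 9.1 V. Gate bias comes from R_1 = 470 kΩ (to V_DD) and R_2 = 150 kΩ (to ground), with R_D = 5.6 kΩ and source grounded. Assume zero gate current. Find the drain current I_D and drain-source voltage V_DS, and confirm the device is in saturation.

I_D ≈ 0.42 mA, V_DS ≈ 6.8 V

V_G = V_DD·R_2/(R_1+R_2) = 9.1×150/620 = 2.2 V. With the source grounded, V_GS = V_G = 2.2 V.
Assume saturation: I_D = (k_n/2)(V_GS − V_t)² = (1.7/2)×(2.2 − 1.5)² = 0.85×0.702² = 0.418 mA.
V_DS = V_DD − I_D·R_D = 9.1 − 0.418×5.6 = 6.76 V.
Saturation requires V_DS ≥ V_GS − V_t = 0.702 V; 6.76 ≥ 0.702 ✓.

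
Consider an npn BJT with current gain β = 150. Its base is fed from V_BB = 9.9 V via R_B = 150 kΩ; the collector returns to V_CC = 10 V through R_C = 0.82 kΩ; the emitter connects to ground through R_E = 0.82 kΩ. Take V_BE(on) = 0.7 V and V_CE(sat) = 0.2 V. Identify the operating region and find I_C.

active; I_C ≈ 5 mA

Assume active. Base-emitter loop: I_B = (V_BB − V_BE)/(R_B + (β+1)R_E) = (9.9 − 0.7)/(150 + 151×0.82) = 0.0336 mA.
I_C = β·I_B = 150×0.0336 = 5.04 mA.
V_CE = V_CC − I_C·R_C − I_E·R_E = 10 − 5.04×0.82 − 5.07×0.82 = 1.71 V > V_CE(sat), so the active-region assumption holds.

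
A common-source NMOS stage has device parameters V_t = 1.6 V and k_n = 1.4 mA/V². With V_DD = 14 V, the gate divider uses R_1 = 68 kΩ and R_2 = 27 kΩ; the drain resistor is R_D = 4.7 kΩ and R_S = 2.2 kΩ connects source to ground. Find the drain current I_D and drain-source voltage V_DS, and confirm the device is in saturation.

I_D ≈ 0.65 mA, V_DS ≈ 9.5 V

V_G = V_DD·R_2/(R_1+R_2) = 14×27/95 = 3.98 V.
Assume saturation: I_D = (k_n/2)(V_GS − V_t)² with V_GS = V_G − I_D·R_S = 3.98 − 2.2·I_D.
Substituting gives 3.39·I_D² − 8.33·I_D + 3.96 = 0, with roots I_D = 0.645 or 1.81 mA.
The root I_D = 1.81 mA gives V_GS = -0.00927 V ≤ V_t, so take I_D = 0.645 mA.
Then V_GS = 2.56 V and V_DS = V_DD − I_D(R_D+R_S) = 14 − 0.645×6.9 = 9.55 V.
Saturation requires V_DS ≥ V_GS − V_t = 0.96 V; 9.55 ≥ 0.96 ✓.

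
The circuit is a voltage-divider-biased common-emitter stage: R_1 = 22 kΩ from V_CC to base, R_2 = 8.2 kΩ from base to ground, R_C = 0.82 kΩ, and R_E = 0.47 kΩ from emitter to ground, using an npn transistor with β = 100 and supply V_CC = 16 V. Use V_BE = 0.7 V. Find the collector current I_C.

Thevenize the base divider: V_Th = V_CC·R_2/(R_1+R_2) = 16×8.2/30.2 = 4.34 V, R_Th = R_1‖R_2 = 5.97 kΩ.
Base-emitter loop: V_Th = I_B·R_Th + V_BE + (β+1)I_B·R_E, so I_B = (4.34 − 0.7) / (5.97 + 101×0.47) = 0.0682 mA.
I_C = β·I_B = 100×0.0682 = 6.82 mA, and I_E = (β+1)I_B = 6.89 mA.
V_CE = V_CC − I_C·R_C − I_E·R_E = 16 − 6.82×0.82 − 6.89×0.47 = 7.17 V.
V_CE = 7.17 V > 0.2 V confirms active-region operation.

I_C ≈ 6.8 mA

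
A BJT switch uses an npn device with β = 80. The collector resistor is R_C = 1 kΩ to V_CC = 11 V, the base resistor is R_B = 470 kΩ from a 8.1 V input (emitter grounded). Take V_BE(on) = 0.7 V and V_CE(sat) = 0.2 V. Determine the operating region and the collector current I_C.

Assume active. Base-emitter loop: I_B = (V_BB − V_BE)/R_B = (8.1 − 0.7)/470 = 0.0157 mA.
I_C = β·I_B = 80×0.0157 = 1.26 mA.
V_CE = V_CC − I_C·R_C = 11 − 1.26×1 = 9.74 V > V_CE(sat), so the active-region assumption holds.

active; I_C ≈ 1.3 mA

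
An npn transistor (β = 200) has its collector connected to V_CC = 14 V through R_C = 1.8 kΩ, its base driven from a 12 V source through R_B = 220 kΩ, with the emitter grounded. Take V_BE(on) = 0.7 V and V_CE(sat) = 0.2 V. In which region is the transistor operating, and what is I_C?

Assume active: I_B = (12 − 0.7)/220 = 0.0514 mA, giving I_C = β·I_B = 10.3 mA.
But then V_CE = 14 − 10.3×1.8 = -4.49 V < V_CE(sat) = 0.2 V — impossible in the active region.
So the transistor is saturated. With V_CE = 0.2 V, I_C = (V_CC − 0.2)/R_C = 13.8/1.8 = 7.67 mA.
Check: β·I_B = 10.3 mA > I_C = 7.67 mA, confirming saturation.

saturation; I_C ≈ 7.7 mA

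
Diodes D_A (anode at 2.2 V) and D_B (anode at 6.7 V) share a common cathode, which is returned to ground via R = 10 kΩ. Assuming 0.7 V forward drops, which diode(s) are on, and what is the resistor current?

Only D_B conducts; I_R ≈ 0.6 mA

Assume both conduct. Then node N would need to be at both 2.2−0.7 = 1.5 V and 6.7−0.7 = 6 V, which is impossible.
Assume only D_B conducts: V_N = 6.7 − 0.7 = 6 V, so I_R = 6/10 = 0.6 mA.
Check D_A: its anode-to-cathode voltage is 2.2 − 6 = -3.8 V < 0.7 V, so it is off. The assumption is consistent.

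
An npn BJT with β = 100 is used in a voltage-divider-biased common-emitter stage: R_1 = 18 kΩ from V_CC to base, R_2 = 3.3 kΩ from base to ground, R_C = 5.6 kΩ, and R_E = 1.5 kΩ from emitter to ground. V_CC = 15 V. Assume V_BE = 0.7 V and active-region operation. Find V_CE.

V_CE ≈ 7.5 V

Thevenize the base divider: V_Th = V_CC·R_2/(R_1+R_2) = 15×3.3/21.3 = 2.32 V, R_Th = R_1‖R_2 = 2.79 kΩ.
Base-emitter loop: V_Th = I_B·R_Th + V_BE + (β+1)I_B·R_E, so I_B = (2.32 − 0.7) / (2.79 + 101×1.5) = 0.0105 mA.
I_C = β·I_B = 100×0.0105 = 1.05 mA, and I_E = (β+1)I_B = 1.06 mA.
V_CE = V_CC − I_C·R_C − I_E·R_E = 15 − 1.05×5.6 − 1.06×1.5 = 7.51 V.
V_CE = 7.51 V > 0.2 V confirms active-region operation.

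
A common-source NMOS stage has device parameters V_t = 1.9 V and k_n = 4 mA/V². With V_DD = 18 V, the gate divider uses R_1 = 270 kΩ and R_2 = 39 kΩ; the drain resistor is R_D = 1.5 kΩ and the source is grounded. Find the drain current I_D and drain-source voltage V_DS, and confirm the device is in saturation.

V_G = V_DD·R_2/(R_1+R_2) = 18×39/309 = 2.27 V. With the source grounded, V_GS = V_G = 2.27 V.
Assume saturation: I_D = (k_n/2)(V_GS − V_t)² = (4/2)×(2.27 − 1.9)² = 2×0.372² = 0.277 mA.
V_DS = V_DD − I_D·R_D = 18 − 0.277×1.5 = 17.6 V.
Saturation requires V_DS ≥ V_GS − V_t = 0.372 V; 17.6 ≥ 0.372 ✓.

I_D ≈ 0.28 mA, V_DS ≈ 18 V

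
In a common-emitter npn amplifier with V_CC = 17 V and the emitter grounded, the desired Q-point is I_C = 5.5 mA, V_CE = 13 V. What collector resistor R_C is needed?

R_C ≈ 0.73 kΩ

Collector loop: V_CC = I_C·R_C + V_CE.
R_C = (V_CC − V_CE)/I_C = (17 − 13)/5.5 = 0.727 kΩ.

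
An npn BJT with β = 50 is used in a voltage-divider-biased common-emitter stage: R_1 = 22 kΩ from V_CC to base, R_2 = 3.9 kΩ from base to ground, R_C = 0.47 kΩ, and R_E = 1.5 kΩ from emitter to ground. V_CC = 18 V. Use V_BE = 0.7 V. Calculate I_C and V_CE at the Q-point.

I_C ≈ 1.3 mA, V_CE ≈ 15 V

Thevenize the base divider: V_Th = V_CC·R_2/(R_1+R_2) = 18×3.9/25.9 = 2.71 V, R_Th = R_1‖R_2 = 3.31 kΩ.
Base-emitter loop: V_Th = I_B·R_Th + V_BE + (β+1)I_B·R_E, so I_B = (2.71 − 0.7) / (3.31 + 51×1.5) = 0.0252 mA.
I_C = β·I_B = 50×0.0252 = 1.26 mA, and I_E = (β+1)I_B = 1.28 mA.
V_CE = V_CC − I_C·R_C − I_E·R_E = 18 − 1.26×0.47 − 1.28×1.5 = 15.5 V.
V_CE = 15.5 V > 0.2 V confirms active-region operation.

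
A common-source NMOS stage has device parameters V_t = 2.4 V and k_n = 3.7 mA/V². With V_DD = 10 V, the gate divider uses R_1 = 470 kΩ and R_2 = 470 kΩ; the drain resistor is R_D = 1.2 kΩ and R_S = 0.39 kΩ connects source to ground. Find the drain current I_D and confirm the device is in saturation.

V_G = V_DD·R_2/(R_1+R_2) = 10×470/940 = 5 V.
Assume saturation: I_D = (k_n/2)(V_GS − V_t)² with V_GS = V_G − I_D·R_S = 5 − 0.39·I_D.
Substituting gives 0.281·I_D² − 4.75·I_D + 12.5 = 0, with roots I_D = 3.26 or 13.6 mA.
The root I_D = 13.6 mA gives V_GS = -0.314 V ≤ V_t, so take I_D = 3.26 mA.
Then V_GS = 3.73 V and V_DS = V_DD − I_D(R_D+R_S) = 10 − 3.26×1.59 = 4.81 V.
Saturation requires V_DS ≥ V_GS − V_t = 1.33 V; 4.81 ≥ 1.33 ✓.

I_D ≈ 3.3 mA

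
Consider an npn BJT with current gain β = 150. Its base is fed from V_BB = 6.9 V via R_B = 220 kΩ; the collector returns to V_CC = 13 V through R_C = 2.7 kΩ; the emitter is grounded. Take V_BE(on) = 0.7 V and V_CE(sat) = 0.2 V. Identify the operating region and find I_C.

Assume active. Base-emitter loop: I_B = (V_BB − V_BE)/R_B = (6.9 − 0.7)/220 = 0.0282 mA.
I_C = β·I_B = 150×0.0282 = 4.23 mA.
V_CE = V_CC − I_C·R_C = 13 − 4.23×2.7 = 1.59 V > V_CE(sat), so the active-region assumption holds.

active; I_C ≈ 4.2 mA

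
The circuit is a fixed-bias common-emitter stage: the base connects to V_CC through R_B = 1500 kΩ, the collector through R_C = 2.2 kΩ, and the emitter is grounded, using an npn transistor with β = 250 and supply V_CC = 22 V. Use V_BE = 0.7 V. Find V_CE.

V_CE ≈ 14 V

Base loop: V_CC = I_B·R_B + V_BE, so I_B = (22 − 0.7)/1500 kΩ = 0.0142 mA.
In the active region I_C = β·I_B = 250 × 0.0142 = 3.55 mA.
Collector loop: V_CE = V_CC − I_C·R_C = 22 − 3.55×2.2 = 14.2 V.
Since V_CE = 14.2 V > V_CE(sat) ≈ 0.2 V, the transistor is in the active region as assumed.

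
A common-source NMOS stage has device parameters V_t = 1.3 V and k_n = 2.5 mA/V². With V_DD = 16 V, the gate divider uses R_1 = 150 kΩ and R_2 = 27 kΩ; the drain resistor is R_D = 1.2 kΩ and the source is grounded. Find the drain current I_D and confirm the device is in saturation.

V_G = V_DD·R_2/(R_1+R_2) = 16×27/177 = 2.44 V. With the source grounded, V_GS = V_G = 2.44 V.
Assume saturation: I_D = (k_n/2)(V_GS − V_t)² = (2.5/2)×(2.44 − 1.3)² = 1.25×1.14² = 1.63 mA.
V_DS = V_DD − I_D·R_D = 16 − 1.63×1.2 = 14 V.
Saturation requires V_DS ≥ V_GS − V_t = 1.14 V; 14 ≥ 1.14 ✓.

I_D ≈ 1.6 mA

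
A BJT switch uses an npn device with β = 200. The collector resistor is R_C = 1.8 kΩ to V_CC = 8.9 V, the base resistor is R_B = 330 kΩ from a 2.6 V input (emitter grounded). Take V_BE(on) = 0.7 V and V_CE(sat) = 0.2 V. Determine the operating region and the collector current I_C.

active; I_C ≈ 1.2 mA

Assume active. Base-emitter loop: I_B = (V_BB − V_BE)/R_B = (2.6 − 0.7)/330 = 0.00576 mA.
I_C = β·I_B = 200×0.00576 = 1.15 mA.
V_CE = V_CC − I_C·R_C = 8.9 − 1.15×1.8 = 6.83 V > V_CE(sat), so the active-region assumption holds.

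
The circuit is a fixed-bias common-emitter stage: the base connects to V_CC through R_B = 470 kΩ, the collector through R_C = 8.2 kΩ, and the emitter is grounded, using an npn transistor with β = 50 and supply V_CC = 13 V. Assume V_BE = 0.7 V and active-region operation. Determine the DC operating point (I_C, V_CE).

Base loop: V_CC = I_B·R_B + V_BE, so I_B = (13 − 0.7)/470 kΩ = 0.0262 mA.
In the active region I_C = β·I_B = 50 × 0.0262 = 1.31 mA.
Collector loop: V_CE = V_CC − I_C·R_C = 13 − 1.31×8.2 = 2.27 V.
Since V_CE = 2.27 V > V_CE(sat) ≈ 0.2 V, the transistor is in the active region as assumed.

I_C ≈ 1.3 mA, V_CE ≈ 2.3 V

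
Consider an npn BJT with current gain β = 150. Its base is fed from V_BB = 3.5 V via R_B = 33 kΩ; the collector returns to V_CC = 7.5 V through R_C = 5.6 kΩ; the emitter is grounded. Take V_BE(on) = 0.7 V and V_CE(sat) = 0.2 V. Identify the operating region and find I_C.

saturation; I_C ≈ 1.3 mA

Assume active: I_B = (3.5 − 0.7)/33 = 0.0848 mA, giving I_C = β·I_B = 12.7 mA.
But then V_CE = 7.5 − 12.7×5.6 = -63.8 V < V_CE(sat) = 0.2 V — impossible in the active region.
So the transistor is saturated. With V_CE = 0.2 V, I_C = (V_CC − 0.2)/R_C = 7.3/5.6 = 1.3 mA.
Check: β·I_B = 12.7 mA > I_C = 1.3 mA, confirming saturation.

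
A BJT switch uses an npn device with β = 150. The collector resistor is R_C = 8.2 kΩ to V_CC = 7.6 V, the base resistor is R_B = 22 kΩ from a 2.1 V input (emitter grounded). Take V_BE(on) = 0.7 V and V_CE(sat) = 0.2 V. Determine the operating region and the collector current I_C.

saturation; I_C ≈ 0.9 mA

Assume active: I_B = (2.1 − 0.7)/22 = 0.0636 mA, giving I_C = β·I_B = 9.55 mA.
But then V_CE = 7.6 − 9.55×8.2 = -70.7 V < V_CE(sat) = 0.2 V — impossible in the active region.
So the transistor is saturated. With V_CE = 0.2 V, I_C = (V_CC − 0.2)/R_C = 7.4/8.2 = 0.902 mA.
Check: β·I_B = 9.55 mA > I_C = 0.902 mA, confirming saturation.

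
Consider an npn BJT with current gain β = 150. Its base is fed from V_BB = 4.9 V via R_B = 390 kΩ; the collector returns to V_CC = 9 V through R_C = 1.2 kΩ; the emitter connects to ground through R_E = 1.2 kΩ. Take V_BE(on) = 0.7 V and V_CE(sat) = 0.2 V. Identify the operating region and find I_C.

Assume active. Base-emitter loop: I_B = (V_BB − V_BE)/(R_B + (β+1)R_E) = (4.9 − 0.7)/(390 + 151×1.2) = 0.00735 mA.
I_C = β·I_B = 150×0.00735 = 1.1 mA.
V_CE = V_CC − I_C·R_C − I_E·R_E = 9 − 1.1×1.2 − 1.11×1.2 = 6.34 V > V_CE(sat), so the active-region assumption holds.

active; I_C ≈ 1.1 mA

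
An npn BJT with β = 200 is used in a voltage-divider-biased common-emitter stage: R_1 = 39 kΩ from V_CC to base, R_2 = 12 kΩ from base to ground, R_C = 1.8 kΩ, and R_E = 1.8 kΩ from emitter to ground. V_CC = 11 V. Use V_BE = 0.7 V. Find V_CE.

V_CE ≈ 7.3 V

Thevenize the base divider: V_Th = V_CC·R_2/(R_1+R_2) = 11×12/51 = 2.59 V, R_Th = R_1‖R_2 = 9.18 kΩ.
Base-emitter loop: V_Th = I_B·R_Th + V_BE + (β+1)I_B·R_E, so I_B = (2.59 − 0.7) / (9.18 + 201×1.8) = 0.00509 mA.
I_C = β·I_B = 200×0.00509 = 1.02 mA, and I_E = (β+1)I_B = 1.02 mA.
V_CE = V_CC − I_C·R_C − I_E·R_E = 11 − 1.02×1.8 − 1.02×1.8 = 7.33 V.
V_CE = 7.33 V > 0.2 V confirms active-region operation.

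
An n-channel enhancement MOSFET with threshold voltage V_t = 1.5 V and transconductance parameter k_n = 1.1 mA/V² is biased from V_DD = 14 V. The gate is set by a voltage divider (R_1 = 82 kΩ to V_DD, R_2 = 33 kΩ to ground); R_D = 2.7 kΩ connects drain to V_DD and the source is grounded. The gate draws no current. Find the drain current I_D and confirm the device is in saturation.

V_G = V_DD·R_2/(R_1+R_2) = 14×33/115 = 4.02 V. With the source grounded, V_GS = V_G = 4.02 V.
Assume saturation: I_D = (k_n/2)(V_GS − V_t)² = (1.1/2)×(4.02 − 1.5)² = 0.55×2.52² = 3.49 mA.
V_DS = V_DD − I_D·R_D = 14 − 3.49×2.7 = 4.59 V.
Saturation requires V_DS ≥ V_GS − V_t = 2.52 V; 4.59 ≥ 2.52 ✓.

I_D ≈ 3.5 mA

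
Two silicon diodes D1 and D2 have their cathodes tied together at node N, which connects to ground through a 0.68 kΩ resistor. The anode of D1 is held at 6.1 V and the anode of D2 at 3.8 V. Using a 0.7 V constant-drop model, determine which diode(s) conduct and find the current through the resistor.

Only D1 conducts; I_R ≈ 7.9 mA

Assume both conduct. Then node N would need to be at both 6.1−0.7 = 5.4 V and 3.8−0.7 = 3.1 V, which is impossible.
Assume only D1 conducts: V_N = 6.1 − 0.7 = 5.4 V, so I_R = 5.4/0.68 = 7.94 mA.
Check D2: its anode-to-cathode voltage is 3.8 − 5.4 = -1.6 V < 0.7 V, so it is off. The assumption is consistent.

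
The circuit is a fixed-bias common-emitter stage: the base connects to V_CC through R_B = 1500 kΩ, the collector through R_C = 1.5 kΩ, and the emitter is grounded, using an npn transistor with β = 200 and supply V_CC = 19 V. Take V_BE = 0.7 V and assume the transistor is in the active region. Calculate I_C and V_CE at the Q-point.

Base loop: V_CC = I_B·R_B + V_BE, so I_B = (19 − 0.7)/1500 kΩ = 0.0122 mA.
In the active region I_C = β·I_B = 200 × 0.0122 = 2.44 mA.
Collector loop: V_CE = V_CC − I_C·R_C = 19 − 2.44×1.5 = 15.3 V.
Since V_CE = 15.3 V > V_CE(sat) ≈ 0.2 V, the transistor is in the active region as assumed.

I_C ≈ 2.4 mA, V_CE ≈ 15 V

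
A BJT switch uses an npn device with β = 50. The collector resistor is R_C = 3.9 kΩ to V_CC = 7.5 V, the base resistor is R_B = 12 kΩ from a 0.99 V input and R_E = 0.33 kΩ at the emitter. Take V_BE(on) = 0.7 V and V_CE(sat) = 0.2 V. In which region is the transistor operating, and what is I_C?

active; I_C ≈ 0.5 mA

Assume active. Base-emitter loop: I_B = (V_BB − V_BE)/(R_B + (β+1)R_E) = (0.99 − 0.7)/(12 + 51×0.33) = 0.0101 mA.
I_C = β·I_B = 50×0.0101 = 0.503 mA.
V_CE = V_CC − I_C·R_C − I_E·R_E = 7.5 − 0.503×3.9 − 0.513×0.33 = 5.37 V > V_CE(sat), so the active-region assumption holds.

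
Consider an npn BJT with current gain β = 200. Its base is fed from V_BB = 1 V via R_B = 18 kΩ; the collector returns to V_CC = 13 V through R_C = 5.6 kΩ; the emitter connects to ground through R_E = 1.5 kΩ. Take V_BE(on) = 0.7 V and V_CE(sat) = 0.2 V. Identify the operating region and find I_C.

active; I_C ≈ 0.19 mA

Assume active. Base-emitter loop: I_B = (V_BB − V_BE)/(R_B + (β+1)R_E) = (1 − 0.7)/(18 + 201×1.5) = 0.000939 mA.
I_C = β·I_B = 200×0.000939 = 0.188 mA.
V_CE = V_CC − I_C·R_C − I_E·R_E = 13 − 0.188×5.6 − 0.189×1.5 = 11.7 V > V_CE(sat), so the active-region assumption holds.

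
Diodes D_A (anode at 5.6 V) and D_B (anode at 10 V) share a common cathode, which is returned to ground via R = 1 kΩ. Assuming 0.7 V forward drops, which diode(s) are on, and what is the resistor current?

Only D_B conducts; I_R ≈ 9.3 mA

Assume both conduct. Then node N would need to be at both 5.6−0.7 = 4.9 V and 10−0.7 = 9.3 V, which is impossible.
Assume only D_B conducts: V_N = 10 − 0.7 = 9.3 V, so I_R = 9.3/1 = 9.3 mA.
Check D_A: its anode-to-cathode voltage is 5.6 − 9.3 = -3.7 V < 0.7 V, so it is off. The assumption is consistent.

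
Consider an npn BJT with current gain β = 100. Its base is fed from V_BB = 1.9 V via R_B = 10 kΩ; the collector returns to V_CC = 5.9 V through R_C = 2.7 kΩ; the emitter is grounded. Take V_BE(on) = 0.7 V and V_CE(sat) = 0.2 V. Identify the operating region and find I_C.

saturation; I_C ≈ 2.1 mA

Assume active: I_B = (1.9 − 0.7)/10 = 0.12 mA, giving I_C = β·I_B = 12 mA.
But then V_CE = 5.9 − 12×2.7 = -26.5 V < V_CE(sat) = 0.2 V — impossible in the active region.
So the transistor is saturated. With V_CE = 0.2 V, I_C = (V_CC − 0.2)/R_C = 5.7/2.7 = 2.11 mA.
Check: β·I_B = 12 mA > I_C = 2.11 mA, confirming saturation.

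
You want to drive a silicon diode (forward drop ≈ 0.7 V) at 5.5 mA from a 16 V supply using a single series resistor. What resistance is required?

The resistor drops V_S − V_D = 16 − 0.7 = 15.3 V at 5.5 mA.
R = 15.3 V / 5.5 mA = 2.78 kΩ.

R ≈ 2.8 kΩ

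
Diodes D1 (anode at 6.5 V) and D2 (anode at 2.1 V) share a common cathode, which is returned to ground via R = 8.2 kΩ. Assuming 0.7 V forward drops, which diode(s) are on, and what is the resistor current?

Only D1 conducts; I_R ≈ 0.71 mA

Assume both conduct. Then node N would need to be at both 6.5−0.7 = 5.8 V and 2.1−0.7 = 1.4 V, which is impossible.
Assume only D1 conducts: V_N = 6.5 − 0.7 = 5.8 V, so I_R = 5.8/8.2 = 0.707 mA.
Check D2: its anode-to-cathode voltage is 2.1 − 5.8 = -3.7 V < 0.7 V, so it is off. The assumption is consistent.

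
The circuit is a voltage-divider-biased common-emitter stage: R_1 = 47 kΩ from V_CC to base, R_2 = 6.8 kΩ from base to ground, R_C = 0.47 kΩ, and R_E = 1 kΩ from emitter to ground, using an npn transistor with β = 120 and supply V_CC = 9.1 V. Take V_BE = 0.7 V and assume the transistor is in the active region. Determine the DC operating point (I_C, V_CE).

Thevenize the base divider: V_Th = V_CC·R_2/(R_1+R_2) = 9.1×6.8/53.8 = 1.15 V, R_Th = R_1‖R_2 = 5.94 kΩ.
Base-emitter loop: V_Th = I_B·R_Th + V_BE + (β+1)I_B·R_E, so I_B = (1.15 − 0.7) / (5.94 + 121×1) = 0.00355 mA.
I_C = β·I_B = 120×0.00355 = 0.426 mA, and I_E = (β+1)I_B = 0.429 mA.
V_CE = V_CC − I_C·R_C − I_E·R_E = 9.1 − 0.426×0.47 − 0.429×1 = 8.47 V.
V_CE = 8.47 V > 0.2 V confirms active-region operation.

I_C ≈ 0.43 mA, V_CE ≈ 8.5 V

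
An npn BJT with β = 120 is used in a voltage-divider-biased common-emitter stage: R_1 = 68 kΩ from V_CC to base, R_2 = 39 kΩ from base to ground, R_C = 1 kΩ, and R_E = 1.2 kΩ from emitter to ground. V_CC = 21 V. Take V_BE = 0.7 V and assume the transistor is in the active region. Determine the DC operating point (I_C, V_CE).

Thevenize the base divider: V_Th = V_CC·R_2/(R_1+R_2) = 21×39/107 = 7.65 V, R_Th = R_1‖R_2 = 24.8 kΩ.
Base-emitter loop: V_Th = I_B·R_Th + V_BE + (β+1)I_B·R_E, so I_B = (7.65 − 0.7) / (24.8 + 121×1.2) = 0.0409 mA.
I_C = β·I_B = 120×0.0409 = 4.91 mA, and I_E = (β+1)I_B = 4.95 mA.
V_CE = V_CC − I_C·R_C − I_E·R_E = 21 − 4.91×1 − 4.95×1.2 = 10.2 V.
V_CE = 10.2 V > 0.2 V confirms active-region operation.

I_C ≈ 4.9 mA, V_CE ≈ 10 V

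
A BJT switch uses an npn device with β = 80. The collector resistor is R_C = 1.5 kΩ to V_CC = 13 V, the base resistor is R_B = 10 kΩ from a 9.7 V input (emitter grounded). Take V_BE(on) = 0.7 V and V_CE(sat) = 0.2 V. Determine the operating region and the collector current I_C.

Assume active: I_B = (9.7 − 0.7)/10 = 0.9 mA, giving I_C = β·I_B = 72 mA.
But then V_CE = 13 − 72×1.5 = -95 V < V_CE(sat) = 0.2 V — impossible in the active region.
So the transistor is saturated. With V_CE = 0.2 V, I_C = (V_CC − 0.2)/R_C = 12.8/1.5 = 8.53 mA.
Check: β·I_B = 72 mA > I_C = 8.53 mA, confirming saturation.

saturation; I_C ≈ 8.5 mA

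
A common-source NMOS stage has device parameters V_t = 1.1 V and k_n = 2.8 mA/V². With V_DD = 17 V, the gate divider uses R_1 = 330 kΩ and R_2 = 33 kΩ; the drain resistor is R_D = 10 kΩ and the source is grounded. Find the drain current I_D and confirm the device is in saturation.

V_G = V_DD·R_2/(R_1+R_2) = 17×33/363 = 1.55 V. With the source grounded, V_GS = V_G = 1.55 V.
Assume saturation: I_D = (k_n/2)(V_GS − V_t)² = (2.8/2)×(1.55 − 1.1)² = 1.4×0.445² = 0.278 mA.
V_DS = V_DD − I_D·R_D = 17 − 0.278×10 = 14.2 V.
Saturation requires V_DS ≥ V_GS − V_t = 0.445 V; 14.2 ≥ 0.445 ✓.

I_D ≈ 0.28 mA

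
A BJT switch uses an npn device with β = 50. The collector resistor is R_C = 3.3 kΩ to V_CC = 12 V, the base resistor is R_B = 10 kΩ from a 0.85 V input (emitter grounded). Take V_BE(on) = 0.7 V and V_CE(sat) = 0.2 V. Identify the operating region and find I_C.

active; I_C ≈ 0.75 mA

Assume active. Base-emitter loop: I_B = (V_BB − V_BE)/R_B = (0.85 − 0.7)/10 = 0.015 mA.
I_C = β·I_B = 50×0.015 = 0.75 mA.
V_CE = V_CC − I_C·R_C = 12 − 0.75×3.3 = 9.53 V > V_CE(sat), so the active-region assumption holds.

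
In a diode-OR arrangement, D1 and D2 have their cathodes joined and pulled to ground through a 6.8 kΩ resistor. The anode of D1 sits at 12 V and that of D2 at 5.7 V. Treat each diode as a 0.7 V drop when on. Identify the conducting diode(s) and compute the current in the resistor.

Assume both conduct. Then node N would need to be at both 12−0.7 = 11.3 V and 5.7−0.7 = 5 V, which is impossible.
Assume only D1 conducts: V_N = 12 − 0.7 = 11.3 V, so I_R = 11.3/6.8 = 1.66 mA.
Check D2: its anode-to-cathode voltage is 5.7 − 11.3 = -5.6 V < 0.7 V, so it is off. The assumption is consistent.

Only D1 conducts; I_R ≈ 1.7 mA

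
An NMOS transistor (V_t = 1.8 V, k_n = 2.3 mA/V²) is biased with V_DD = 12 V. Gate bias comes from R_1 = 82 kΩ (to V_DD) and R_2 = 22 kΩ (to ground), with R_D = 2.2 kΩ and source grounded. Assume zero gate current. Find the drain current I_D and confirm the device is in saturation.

I_D ≈ 0.63 mA

V_G = V_DD·R_2/(R_1+R_2) = 12×22/104 = 2.54 V. With the source grounded, V_GS = V_G = 2.54 V.
Assume saturation: I_D = (k_n/2)(V_GS − V_t)² = (2.3/2)×(2.54 − 1.8)² = 1.15×0.738² = 0.627 mA.
V_DS = V_DD − I_D·R_D = 12 − 0.627×2.2 = 10.6 V.
Saturation requires V_DS ≥ V_GS − V_t = 0.738 V; 10.6 ≥ 0.738 ✓.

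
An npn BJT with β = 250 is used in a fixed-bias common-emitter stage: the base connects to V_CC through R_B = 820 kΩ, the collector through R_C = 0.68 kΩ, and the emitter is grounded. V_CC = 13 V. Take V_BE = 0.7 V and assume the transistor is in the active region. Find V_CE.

Base loop: V_CC = I_B·R_B + V_BE, so I_B = (13 − 0.7)/820 kΩ = 0.015 mA.
In the active region I_C = β·I_B = 250 × 0.015 = 3.75 mA.
Collector loop: V_CE = V_CC − I_C·R_C = 13 − 3.75×0.68 = 10.4 V.
Since V_CE = 10.4 V > V_CE(sat) ≈ 0.2 V, the transistor is in the active region as assumed.

V_CE ≈ 10 V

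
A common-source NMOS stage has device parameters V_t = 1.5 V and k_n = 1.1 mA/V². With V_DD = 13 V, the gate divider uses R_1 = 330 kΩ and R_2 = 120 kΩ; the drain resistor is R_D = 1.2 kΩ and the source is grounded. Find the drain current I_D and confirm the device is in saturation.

I_D ≈ 2.1 mA

V_G = V_DD·R_2/(R_1+R_2) = 13×120/450 = 3.47 V. With the source grounded, V_GS = V_G = 3.47 V.
Assume saturation: I_D = (k_n/2)(V_GS − V_t)² = (1.1/2)×(3.47 − 1.5)² = 0.55×1.97² = 2.13 mA.
V_DS = V_DD − I_D·R_D = 13 − 2.13×1.2 = 10.4 V.
Saturation requires V_DS ≥ V_GS − V_t = 1.97 V; 10.4 ≥ 1.97 ✓.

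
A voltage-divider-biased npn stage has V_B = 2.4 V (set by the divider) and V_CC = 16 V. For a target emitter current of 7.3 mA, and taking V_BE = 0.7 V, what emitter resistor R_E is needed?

R_E ≈ 0.23 kΩ

V_E = V_B − V_BE = 2.4 − 0.7 = 1.7 V.
R_E = V_E / I_E = 1.7 / 7.3 = 0.233 kΩ.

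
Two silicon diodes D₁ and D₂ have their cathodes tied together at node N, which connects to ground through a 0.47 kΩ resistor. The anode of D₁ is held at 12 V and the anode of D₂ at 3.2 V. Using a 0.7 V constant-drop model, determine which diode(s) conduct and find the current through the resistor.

Only D₁ conducts; I_R ≈ 24 mA

Assume both conduct. Then node N would need to be at both 12−0.7 = 11.3 V and 3.2−0.7 = 2.5 V, which is impossible.
Assume only D₁ conducts: V_N = 12 − 0.7 = 11.3 V, so I_R = 11.3/0.47 = 24 mA.
Check D₂: its anode-to-cathode voltage is 3.2 − 11.3 = -8.1 V < 0.7 V, so it is off. The assumption is consistent.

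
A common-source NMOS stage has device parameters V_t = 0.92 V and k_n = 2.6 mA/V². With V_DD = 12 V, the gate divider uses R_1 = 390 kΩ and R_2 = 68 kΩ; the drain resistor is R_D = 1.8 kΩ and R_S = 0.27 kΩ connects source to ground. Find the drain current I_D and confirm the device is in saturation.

I_D ≈ 0.62 mA

V_G = V_DD·R_2/(R_1+R_2) = 12×68/458 = 1.78 V.
Assume saturation: I_D = (k_n/2)(V_GS − V_t)² with V_GS = V_G − I_D·R_S = 1.78 − 0.27·I_D.
Substituting gives 0.0948·I_D² − 1.6·I_D + 0.965 = 0, with roots I_D = 0.624 or 16.3 mA.
The root I_D = 16.3 mA gives V_GS = -2.62 V ≤ V_t, so take I_D = 0.624 mA.
Then V_GS = 1.61 V and V_DS = V_DD − I_D(R_D+R_S) = 12 − 0.624×2.07 = 10.7 V.
Saturation requires V_DS ≥ V_GS − V_t = 0.693 V; 10.7 ≥ 0.693 ✓.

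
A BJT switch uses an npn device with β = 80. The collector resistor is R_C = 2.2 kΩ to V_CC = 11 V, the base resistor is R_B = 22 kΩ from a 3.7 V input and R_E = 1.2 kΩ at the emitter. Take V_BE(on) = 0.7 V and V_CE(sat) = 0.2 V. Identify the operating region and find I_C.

active; I_C ≈ 2 mA

Assume active. Base-emitter loop: I_B = (V_BB − V_BE)/(R_B + (β+1)R_E) = (3.7 − 0.7)/(22 + 81×1.2) = 0.0252 mA.
I_C = β·I_B = 80×0.0252 = 2.01 mA.
V_CE = V_CC − I_C·R_C − I_E·R_E = 11 − 2.01×2.2 − 2.04×1.2 = 4.12 V > V_CE(sat), so the active-region assumption holds.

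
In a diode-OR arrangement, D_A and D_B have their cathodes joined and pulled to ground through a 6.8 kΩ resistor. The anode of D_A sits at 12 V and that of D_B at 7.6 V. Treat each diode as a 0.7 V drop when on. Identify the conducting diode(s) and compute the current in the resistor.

Assume both conduct. Then node N would need to be at both 12−0.7 = 11.3 V and 7.6−0.7 = 6.9 V, which is impossible.
Assume only D_A conducts: V_N = 12 − 0.7 = 11.3 V, so I_R = 11.3/6.8 = 1.66 mA.
Check D_B: its anode-to-cathode voltage is 7.6 − 11.3 = -3.7 V < 0.7 V, so it is off. The assumption is consistent.

Only D_A conducts; I_R ≈ 1.7 mA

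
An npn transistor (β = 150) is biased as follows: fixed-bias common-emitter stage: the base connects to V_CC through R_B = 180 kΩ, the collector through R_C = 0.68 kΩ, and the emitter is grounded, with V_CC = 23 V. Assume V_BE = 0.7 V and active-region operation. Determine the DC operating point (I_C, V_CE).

Base loop: V_CC = I_B·R_B + V_BE, so I_B = (23 − 0.7)/180 kΩ = 0.124 mA.
In the active region I_C = β·I_B = 150 × 0.124 = 18.6 mA.
Collector loop: V_CE = V_CC − I_C·R_C = 23 − 18.6×0.68 = 10.4 V.
Since V_CE = 10.4 V > V_CE(sat) ≈ 0.2 V, the transistor is in the active region as assumed.

I_C ≈ 19 mA, V_CE ≈ 10 V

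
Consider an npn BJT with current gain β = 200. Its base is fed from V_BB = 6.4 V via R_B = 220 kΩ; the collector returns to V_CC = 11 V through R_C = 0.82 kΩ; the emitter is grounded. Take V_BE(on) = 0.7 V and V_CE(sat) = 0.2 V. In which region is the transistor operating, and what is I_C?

Assume active. Base-emitter loop: I_B = (V_BB − V_BE)/R_B = (6.4 − 0.7)/220 = 0.0259 mA.
I_C = β·I_B = 200×0.0259 = 5.18 mA.
V_CE = V_CC − I_C·R_C = 11 − 5.18×0.82 = 6.75 V > V_CE(sat), so the active-region assumption holds.

active; I_C ≈ 5.2 mA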